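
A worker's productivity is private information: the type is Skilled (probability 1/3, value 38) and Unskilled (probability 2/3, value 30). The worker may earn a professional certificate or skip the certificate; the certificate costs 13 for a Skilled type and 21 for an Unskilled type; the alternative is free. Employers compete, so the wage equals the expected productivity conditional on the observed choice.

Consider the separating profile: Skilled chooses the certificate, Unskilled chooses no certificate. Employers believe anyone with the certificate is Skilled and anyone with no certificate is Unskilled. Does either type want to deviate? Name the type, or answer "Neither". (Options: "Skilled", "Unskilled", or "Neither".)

Skilled

The certificate pays 38; no certificate pays 30.
Skilled: assigned the certificate, nets 38 − 13 = 25; deviating to no certificate nets 30.
Unskilled: assigned no certificate, nets 30; deviating to the certificate nets 38 − 21 = 17.
The Skilled type gains 5 by deviating.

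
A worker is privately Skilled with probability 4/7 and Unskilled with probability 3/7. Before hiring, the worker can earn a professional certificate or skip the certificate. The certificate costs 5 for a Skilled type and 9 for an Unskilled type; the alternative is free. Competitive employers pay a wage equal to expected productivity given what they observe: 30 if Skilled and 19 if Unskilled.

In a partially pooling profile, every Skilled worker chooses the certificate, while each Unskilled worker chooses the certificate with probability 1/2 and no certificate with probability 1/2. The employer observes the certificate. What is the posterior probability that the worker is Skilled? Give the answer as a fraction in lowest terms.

8/11

P(the certificate) = (4/7)·1 + (3/7)·(1/2) = 11/14.
By Bayes' rule, P(Skilled | the certificate) = (4/7) / (11/14) = 8/11.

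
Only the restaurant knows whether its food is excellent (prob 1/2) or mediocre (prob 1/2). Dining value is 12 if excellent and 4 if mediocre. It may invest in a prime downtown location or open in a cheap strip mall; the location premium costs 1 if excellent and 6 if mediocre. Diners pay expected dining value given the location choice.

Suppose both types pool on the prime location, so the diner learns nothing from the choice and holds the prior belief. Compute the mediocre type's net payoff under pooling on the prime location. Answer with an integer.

Pooled price premium = 1/2·12 + 1/2·4 = 8.
mediocre pays cost 6 for the prime location, so net payoff = 8 − 6 = 2.

2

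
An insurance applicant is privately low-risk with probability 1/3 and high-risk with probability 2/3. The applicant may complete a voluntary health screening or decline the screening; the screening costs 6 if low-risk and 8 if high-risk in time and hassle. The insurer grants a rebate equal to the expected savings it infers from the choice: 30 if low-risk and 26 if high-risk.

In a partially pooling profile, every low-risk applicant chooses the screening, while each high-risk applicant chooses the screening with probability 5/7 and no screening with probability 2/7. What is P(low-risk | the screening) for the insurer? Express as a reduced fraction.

P(the screening) = (1/3)·1 + (2/3)·(5/7) = 17/21.
By Bayes' rule, P(low-risk | the screening) = (1/3) / (17/21) = 7/17.

7/17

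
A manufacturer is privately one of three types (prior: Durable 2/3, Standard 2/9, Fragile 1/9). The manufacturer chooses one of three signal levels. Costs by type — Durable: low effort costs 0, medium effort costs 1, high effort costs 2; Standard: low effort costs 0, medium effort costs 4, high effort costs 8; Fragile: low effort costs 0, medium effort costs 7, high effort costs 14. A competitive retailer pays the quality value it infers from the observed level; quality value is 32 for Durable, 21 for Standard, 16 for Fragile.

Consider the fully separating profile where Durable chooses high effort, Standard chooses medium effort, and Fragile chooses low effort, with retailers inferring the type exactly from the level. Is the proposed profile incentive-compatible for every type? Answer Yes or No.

Separating prices: high effort → 32, medium effort → 21, low effort → 16.
Durable (assigned high effort): low effort: 16 − 0 = 16; medium effort: 21 − 1 = 20; high effort: 32 − 2 = 30. Durable stays.
Standard (assigned medium effort): low effort: 16 − 0 = 16; medium effort: 21 − 4 = 17; high effort: 32 − 8 = 24. Standard prefers high effort.
Fragile (assigned low effort): low effort: 16 − 0 = 16; medium effort: 21 − 7 = 14; high effort: 32 − 14 = 18. Fragile prefers high effort.
At least one type deviates; the separating profile fails.

No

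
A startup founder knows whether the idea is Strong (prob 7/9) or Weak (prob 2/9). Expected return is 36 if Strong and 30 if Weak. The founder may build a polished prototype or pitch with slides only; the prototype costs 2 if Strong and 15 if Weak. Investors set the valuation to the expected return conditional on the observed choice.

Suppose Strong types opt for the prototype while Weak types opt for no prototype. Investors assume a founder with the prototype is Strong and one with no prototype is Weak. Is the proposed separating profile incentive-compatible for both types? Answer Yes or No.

Under these beliefs, the prototype earns valuation 36 and no prototype earns valuation 30.
Strong: the prototype nets 36 − 2 = 34; no prototype nets 30. Strong prefers the prototype.
Weak: the prototype nets 36 − 15 = 21; no prototype nets 30. Weak prefers no prototype.
Neither type deviates, so the separating profile is an equilibrium.

Yes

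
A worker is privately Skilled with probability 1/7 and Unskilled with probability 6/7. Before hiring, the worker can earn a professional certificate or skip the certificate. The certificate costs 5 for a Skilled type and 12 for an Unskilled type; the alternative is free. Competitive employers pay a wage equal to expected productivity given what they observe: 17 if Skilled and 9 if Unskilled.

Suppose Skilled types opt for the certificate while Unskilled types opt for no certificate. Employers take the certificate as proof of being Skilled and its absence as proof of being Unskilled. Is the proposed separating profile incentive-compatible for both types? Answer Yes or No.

Under these beliefs, the certificate earns wage 17 and no certificate earns wage 9.
Skilled: the certificate nets 17 − 5 = 12; no certificate nets 9. Skilled prefers the certificate.
Unskilled: the certificate nets 17 − 12 = 5; no certificate nets 9. Unskilled prefers no certificate.
Neither type deviates, so the separating profile is an equilibrium.

Yes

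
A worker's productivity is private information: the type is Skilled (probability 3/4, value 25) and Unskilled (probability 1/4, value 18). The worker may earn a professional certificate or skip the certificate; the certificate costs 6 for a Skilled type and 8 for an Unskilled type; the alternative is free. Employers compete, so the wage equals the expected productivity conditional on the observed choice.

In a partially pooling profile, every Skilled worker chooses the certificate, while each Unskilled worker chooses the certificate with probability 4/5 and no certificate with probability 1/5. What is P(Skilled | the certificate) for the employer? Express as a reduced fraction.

15/19

P(the certificate) = (3/4)·1 + (1/4)·(4/5) = 19/20.
By Bayes' rule, P(Skilled | the certificate) = (3/4) / (19/20) = 15/19.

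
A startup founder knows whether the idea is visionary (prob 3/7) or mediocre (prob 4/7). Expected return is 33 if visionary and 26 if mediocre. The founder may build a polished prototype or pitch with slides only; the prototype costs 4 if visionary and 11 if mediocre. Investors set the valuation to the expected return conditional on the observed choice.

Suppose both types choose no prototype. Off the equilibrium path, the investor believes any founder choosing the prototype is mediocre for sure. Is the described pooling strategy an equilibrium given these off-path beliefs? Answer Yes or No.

Yes

On path, the investor holds the prior and pays 3/7·33 + 4/7·26 = 29. Off path (the prototype), believing mediocre, it pays 26.
visionary: no prototype nets 29; the prototype nets 26 − 4 = 22. visionary stays.
mediocre: no prototype nets 29; the prototype nets 26 − 11 = 15. mediocre stays.
No type deviates, so pooling is sustained.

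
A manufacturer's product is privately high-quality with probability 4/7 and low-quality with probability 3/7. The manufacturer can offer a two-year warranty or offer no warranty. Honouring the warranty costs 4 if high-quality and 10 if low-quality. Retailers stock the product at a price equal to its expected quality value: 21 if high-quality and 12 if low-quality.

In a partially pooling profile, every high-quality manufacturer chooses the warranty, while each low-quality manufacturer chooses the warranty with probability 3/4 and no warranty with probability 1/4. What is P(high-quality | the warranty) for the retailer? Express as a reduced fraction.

16/25

P(the warranty) = (4/7)·1 + (3/7)·(3/4) = 25/28.
By Bayes' rule, P(high-quality | the warranty) = (4/7) / (25/28) = 16/25.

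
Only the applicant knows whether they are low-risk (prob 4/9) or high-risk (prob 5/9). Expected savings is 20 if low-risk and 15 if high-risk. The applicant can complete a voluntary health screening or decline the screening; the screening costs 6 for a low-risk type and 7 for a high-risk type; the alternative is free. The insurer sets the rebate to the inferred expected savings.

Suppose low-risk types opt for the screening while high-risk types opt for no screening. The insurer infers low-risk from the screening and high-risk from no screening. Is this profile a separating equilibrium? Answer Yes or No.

Under these beliefs, the screening earns rebate 20 and no screening earns rebate 15.
low-risk: the screening nets 20 − 6 = 14; no screening nets 15. low-risk would deviate to no screening.
high-risk: the screening nets 20 − 7 = 13; no screening nets 15. high-risk prefers no screening.
low-risk has a profitable deviation, so the profile is not an equilibrium.

No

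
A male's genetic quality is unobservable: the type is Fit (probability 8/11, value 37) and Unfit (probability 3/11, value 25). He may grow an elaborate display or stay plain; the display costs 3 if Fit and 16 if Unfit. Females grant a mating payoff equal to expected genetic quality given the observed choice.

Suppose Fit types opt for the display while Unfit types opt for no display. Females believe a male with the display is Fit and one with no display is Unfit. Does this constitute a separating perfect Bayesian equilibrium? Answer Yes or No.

Yes

Under these beliefs, the display earns mating payoff 37 and no display earns mating payoff 25.
Fit: the display nets 37 − 3 = 34; no display nets 25. Fit prefers the display.
Unfit: the display nets 37 − 16 = 21; no display nets 25. Unfit prefers no display.
Neither type deviates, so the separating profile is an equilibrium.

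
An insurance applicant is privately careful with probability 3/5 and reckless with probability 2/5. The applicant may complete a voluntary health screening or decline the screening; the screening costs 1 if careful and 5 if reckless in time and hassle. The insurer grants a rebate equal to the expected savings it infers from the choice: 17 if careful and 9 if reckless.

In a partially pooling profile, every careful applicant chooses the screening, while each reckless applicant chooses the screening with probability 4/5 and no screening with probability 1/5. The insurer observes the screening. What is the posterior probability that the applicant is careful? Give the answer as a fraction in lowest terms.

15/23

P(the screening) = (3/5)·1 + (2/5)·(4/5) = 23/25.
By Bayes' rule, P(careful | the screening) = (3/5) / (23/25) = 15/23.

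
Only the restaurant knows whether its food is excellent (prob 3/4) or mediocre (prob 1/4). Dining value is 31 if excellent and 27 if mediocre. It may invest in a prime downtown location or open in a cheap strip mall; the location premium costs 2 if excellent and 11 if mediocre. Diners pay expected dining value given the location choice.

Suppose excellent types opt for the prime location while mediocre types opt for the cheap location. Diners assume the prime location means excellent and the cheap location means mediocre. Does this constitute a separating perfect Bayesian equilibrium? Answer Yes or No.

Under these beliefs, the prime location earns price premium 31 and the cheap location earns price premium 27.
excellent: the prime location nets 31 − 2 = 29; the cheap location nets 27. excellent prefers the prime location.
mediocre: the prime location nets 31 − 11 = 20; the cheap location nets 27. mediocre prefers the cheap location.
Neither type deviates, so the separating profile is an equilibrium.

Yes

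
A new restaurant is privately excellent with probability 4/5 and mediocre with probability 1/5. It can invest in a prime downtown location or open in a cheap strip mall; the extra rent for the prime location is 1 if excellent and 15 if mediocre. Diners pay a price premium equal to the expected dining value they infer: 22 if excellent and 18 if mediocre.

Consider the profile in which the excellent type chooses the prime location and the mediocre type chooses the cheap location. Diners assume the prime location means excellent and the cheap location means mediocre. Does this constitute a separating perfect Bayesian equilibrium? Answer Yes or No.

Under these beliefs, the prime location earns price premium 22 and the cheap location earns price premium 18.
excellent: the prime location nets 22 − 1 = 21; the cheap location nets 18. excellent prefers the prime location.
mediocre: the prime location nets 22 − 15 = 7; the cheap location nets 18. mediocre prefers the cheap location.
Neither type deviates, so the separating profile is an equilibrium.

Yes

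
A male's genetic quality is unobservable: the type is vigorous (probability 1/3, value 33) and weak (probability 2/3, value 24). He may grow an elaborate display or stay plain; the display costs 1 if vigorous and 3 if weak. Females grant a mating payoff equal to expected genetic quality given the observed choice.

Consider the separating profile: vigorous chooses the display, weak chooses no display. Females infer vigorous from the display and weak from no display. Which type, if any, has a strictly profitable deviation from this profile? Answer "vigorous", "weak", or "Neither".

The display pays 33; no display pays 24.
vigorous: assigned the display, nets 33 − 1 = 32; deviating to no display nets 24.
weak: assigned no display, nets 24; deviating to the display nets 33 − 3 = 30.
The weak type gains 6 by deviating.

weak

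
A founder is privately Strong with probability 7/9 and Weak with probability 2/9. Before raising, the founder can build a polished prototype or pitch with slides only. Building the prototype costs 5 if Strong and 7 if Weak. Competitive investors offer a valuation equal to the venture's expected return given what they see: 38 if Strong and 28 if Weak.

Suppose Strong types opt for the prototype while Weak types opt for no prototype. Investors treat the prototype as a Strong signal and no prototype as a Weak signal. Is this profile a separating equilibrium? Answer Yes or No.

No

Under these beliefs, the prototype earns valuation 38 and no prototype earns valuation 28.
Strong: the prototype nets 38 − 5 = 33; no prototype nets 28. Strong prefers the prototype.
Weak: the prototype nets 38 − 7 = 31; no prototype nets 28. Weak would deviate to the prototype.
Weak has a profitable deviation, so the profile is not an equilibrium.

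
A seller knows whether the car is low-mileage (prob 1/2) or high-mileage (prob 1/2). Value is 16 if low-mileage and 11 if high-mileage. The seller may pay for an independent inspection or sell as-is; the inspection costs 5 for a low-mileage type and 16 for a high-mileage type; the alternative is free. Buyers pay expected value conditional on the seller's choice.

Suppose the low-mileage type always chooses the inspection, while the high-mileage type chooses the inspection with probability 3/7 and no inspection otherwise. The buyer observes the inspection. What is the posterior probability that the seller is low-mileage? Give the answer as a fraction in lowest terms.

P(the inspection) = (1/2)·1 + (1/2)·(3/7) = 5/7.
By Bayes' rule, P(low-mileage | the inspection) = (1/2) / (5/7) = 7/10.

7/10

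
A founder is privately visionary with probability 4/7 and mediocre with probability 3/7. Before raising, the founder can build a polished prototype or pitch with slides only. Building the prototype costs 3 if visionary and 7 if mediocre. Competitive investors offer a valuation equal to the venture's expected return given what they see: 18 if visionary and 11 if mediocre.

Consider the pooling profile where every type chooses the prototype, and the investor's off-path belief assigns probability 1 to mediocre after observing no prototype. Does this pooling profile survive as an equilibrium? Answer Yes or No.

No

On path, the investor holds the prior and pays 4/7·18 + 3/7·11 = 15. Off path (no prototype), believing mediocre, it pays 11.
visionary: the prototype nets 15 − 3 = 12; no prototype nets 11. visionary stays.
mediocre: the prototype nets 15 − 7 = 8; no prototype nets 11. mediocre would deviate.
A type deviates, so pooling fails.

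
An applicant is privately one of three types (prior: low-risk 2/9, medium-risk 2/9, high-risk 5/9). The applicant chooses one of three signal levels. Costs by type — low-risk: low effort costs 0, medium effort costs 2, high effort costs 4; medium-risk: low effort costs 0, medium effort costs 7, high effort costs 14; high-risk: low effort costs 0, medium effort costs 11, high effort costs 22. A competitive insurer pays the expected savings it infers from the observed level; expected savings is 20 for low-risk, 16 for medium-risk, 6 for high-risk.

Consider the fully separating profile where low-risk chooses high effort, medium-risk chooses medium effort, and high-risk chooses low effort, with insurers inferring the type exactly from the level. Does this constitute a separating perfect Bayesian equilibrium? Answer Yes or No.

Separating rebates: high effort → 20, medium effort → 16, low effort → 6.
low-risk (assigned high effort): low effort: 6 − 0 = 6; medium effort: 16 − 2 = 14; high effort: 20 − 4 = 16. low-risk stays.
medium-risk (assigned medium effort): low effort: 6 − 0 = 6; medium effort: 16 − 7 = 9; high effort: 20 − 14 = 6. medium-risk stays.
high-risk (assigned low effort): low effort: 6 − 0 = 6; medium effort: 16 − 11 = 5; high effort: 20 − 22 = -2. high-risk stays.
Every type prefers its assigned level; separation holds.

Yes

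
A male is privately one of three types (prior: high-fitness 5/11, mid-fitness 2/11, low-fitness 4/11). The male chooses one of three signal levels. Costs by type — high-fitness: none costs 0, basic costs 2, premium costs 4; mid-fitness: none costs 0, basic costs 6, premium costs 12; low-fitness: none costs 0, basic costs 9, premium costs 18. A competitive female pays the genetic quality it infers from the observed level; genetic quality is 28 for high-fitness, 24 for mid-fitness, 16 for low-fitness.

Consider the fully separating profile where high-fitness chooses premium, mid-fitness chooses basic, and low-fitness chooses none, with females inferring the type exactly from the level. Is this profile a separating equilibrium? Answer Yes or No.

Yes

Separating mating payoffs: premium → 28, basic → 24, none → 16.
high-fitness (assigned premium): none: 16 − 0 = 16; basic: 24 − 2 = 22; premium: 28 − 4 = 24. high-fitness stays.
mid-fitness (assigned basic): none: 16 − 0 = 16; basic: 24 − 6 = 18; premium: 28 − 12 = 16. mid-fitness stays.
low-fitness (assigned none): none: 16 − 0 = 16; basic: 24 − 9 = 15; premium: 28 − 18 = 10. low-fitness stays.
Every type prefers its assigned level; separation holds.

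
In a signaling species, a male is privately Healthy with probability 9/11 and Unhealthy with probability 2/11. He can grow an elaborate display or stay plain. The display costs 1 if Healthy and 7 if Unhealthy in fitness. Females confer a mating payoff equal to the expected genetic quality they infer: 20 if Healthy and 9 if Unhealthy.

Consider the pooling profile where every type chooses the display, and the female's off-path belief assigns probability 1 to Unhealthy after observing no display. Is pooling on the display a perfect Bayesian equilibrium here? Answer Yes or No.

On path, the female holds the prior and pays 9/11·20 + 2/11·9 = 18. Off path (no display), believing Unhealthy, it pays 9.
Healthy: the display nets 18 − 1 = 17; no display nets 9. Healthy stays.
Unhealthy: the display nets 18 − 7 = 11; no display nets 9. Unhealthy stays.
No type deviates, so pooling is sustained.

Yes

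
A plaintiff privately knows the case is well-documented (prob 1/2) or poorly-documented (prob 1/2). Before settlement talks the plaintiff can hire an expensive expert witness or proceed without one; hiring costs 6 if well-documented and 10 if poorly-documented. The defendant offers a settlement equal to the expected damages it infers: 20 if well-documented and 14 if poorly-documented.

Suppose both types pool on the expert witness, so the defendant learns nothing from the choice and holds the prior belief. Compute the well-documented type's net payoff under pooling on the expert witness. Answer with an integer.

Pooled settlement = 1/2·20 + 1/2·14 = 17.
well-documented pays cost 6 for the expert witness, so net payoff = 17 − 6 = 11.

11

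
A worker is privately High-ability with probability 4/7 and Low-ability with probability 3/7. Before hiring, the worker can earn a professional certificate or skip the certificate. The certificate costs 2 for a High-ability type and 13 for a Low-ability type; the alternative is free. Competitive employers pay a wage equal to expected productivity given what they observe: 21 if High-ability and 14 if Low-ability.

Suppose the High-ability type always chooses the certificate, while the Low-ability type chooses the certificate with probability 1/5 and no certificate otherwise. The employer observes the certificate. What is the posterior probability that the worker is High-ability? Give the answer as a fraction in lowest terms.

20/23

P(the certificate) = (4/7)·1 + (3/7)·(1/5) = 23/35.
By Bayes' rule, P(High-ability | the certificate) = (4/7) / (23/35) = 20/23.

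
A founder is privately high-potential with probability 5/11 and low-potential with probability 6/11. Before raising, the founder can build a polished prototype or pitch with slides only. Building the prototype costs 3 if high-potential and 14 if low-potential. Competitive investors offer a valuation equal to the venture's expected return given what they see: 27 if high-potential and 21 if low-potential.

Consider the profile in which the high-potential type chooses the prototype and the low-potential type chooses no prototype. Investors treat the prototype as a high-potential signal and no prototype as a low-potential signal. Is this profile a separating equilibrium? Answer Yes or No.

Under these beliefs, the prototype earns valuation 27 and no prototype earns valuation 21.
high-potential: the prototype nets 27 − 3 = 24; no prototype nets 21. high-potential prefers the prototype.
low-potential: the prototype nets 27 − 14 = 13; no prototype nets 21. low-potential prefers no prototype.
Neither type deviates, so the separating profile is an equilibrium.

Yes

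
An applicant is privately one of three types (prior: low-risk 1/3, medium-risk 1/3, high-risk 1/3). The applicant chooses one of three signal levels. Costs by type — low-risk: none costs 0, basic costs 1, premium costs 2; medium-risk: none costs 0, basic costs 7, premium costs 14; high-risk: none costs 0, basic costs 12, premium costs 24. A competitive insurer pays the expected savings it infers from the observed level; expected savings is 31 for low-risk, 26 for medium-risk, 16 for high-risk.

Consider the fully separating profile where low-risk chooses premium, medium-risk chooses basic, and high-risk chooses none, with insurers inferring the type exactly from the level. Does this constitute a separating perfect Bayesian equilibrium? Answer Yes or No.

Yes

Separating rebates: premium → 31, basic → 26, none → 16.
low-risk (assigned premium): none: 16 − 0 = 16; basic: 26 − 1 = 25; premium: 31 − 2 = 29. low-risk stays.
medium-risk (assigned basic): none: 16 − 0 = 16; basic: 26 − 7 = 19; premium: 31 − 14 = 17. medium-risk stays.
high-risk (assigned none): none: 16 − 0 = 16; basic: 26 − 12 = 14; premium: 31 − 24 = 7. high-risk stays.
Every type prefers its assigned level; separation holds.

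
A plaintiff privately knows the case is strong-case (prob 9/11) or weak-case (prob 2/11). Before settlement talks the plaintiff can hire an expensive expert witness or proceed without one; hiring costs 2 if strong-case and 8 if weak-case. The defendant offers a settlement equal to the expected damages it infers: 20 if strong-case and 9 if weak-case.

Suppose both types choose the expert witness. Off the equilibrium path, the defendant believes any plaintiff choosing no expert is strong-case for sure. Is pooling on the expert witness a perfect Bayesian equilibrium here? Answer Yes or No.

On path, the defendant holds the prior and pays 9/11·20 + 2/11·9 = 18. Off path (no expert), believing strong-case, it pays 20.
strong-case: the expert witness nets 18 − 2 = 16; no expert nets 20. strong-case would deviate.
weak-case: the expert witness nets 18 − 8 = 10; no expert nets 20. weak-case would deviate.
A type deviates, so pooling fails.

No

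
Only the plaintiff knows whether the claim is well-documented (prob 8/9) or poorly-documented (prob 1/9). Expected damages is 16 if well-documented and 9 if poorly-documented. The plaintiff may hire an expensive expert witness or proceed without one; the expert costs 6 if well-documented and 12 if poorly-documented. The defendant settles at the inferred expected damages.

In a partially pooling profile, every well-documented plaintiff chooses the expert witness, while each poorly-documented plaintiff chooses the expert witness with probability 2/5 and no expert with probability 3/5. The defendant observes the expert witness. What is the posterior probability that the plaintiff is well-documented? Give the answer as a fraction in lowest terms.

P(the expert witness) = (8/9)·1 + (1/9)·(2/5) = 14/15.
By Bayes' rule, P(well-documented | the expert witness) = (8/9) / (14/15) = 20/21.

20/21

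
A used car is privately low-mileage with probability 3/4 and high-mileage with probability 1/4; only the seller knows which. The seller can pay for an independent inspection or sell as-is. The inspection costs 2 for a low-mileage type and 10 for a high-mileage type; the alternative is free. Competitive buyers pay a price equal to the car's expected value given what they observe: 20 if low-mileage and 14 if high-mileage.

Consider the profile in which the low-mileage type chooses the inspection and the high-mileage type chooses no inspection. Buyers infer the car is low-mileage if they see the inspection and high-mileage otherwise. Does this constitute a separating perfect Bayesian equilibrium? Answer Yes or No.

Yes

Under these beliefs, the inspection earns price 20 and no inspection earns price 14.
low-mileage: the inspection nets 20 − 2 = 18; no inspection nets 14. low-mileage prefers the inspection.
high-mileage: the inspection nets 20 − 10 = 10; no inspection nets 14. high-mileage prefers no inspection.
Neither type deviates, so the separating profile is an equilibrium.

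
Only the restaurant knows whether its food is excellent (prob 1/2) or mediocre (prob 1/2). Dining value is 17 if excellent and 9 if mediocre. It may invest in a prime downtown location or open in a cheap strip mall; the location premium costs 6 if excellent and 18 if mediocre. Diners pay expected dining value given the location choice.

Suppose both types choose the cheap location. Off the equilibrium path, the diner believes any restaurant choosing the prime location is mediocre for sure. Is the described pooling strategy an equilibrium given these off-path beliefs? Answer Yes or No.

On path, the diner holds the prior and pays 1/2·17 + 1/2·9 = 13. Off path (the prime location), believing mediocre, it pays 9.
excellent: the cheap location nets 13; the prime location nets 9 − 6 = 3. excellent stays.
mediocre: the cheap location nets 13; the prime location nets 9 − 18 = -9. mediocre stays.
No type deviates, so pooling is sustained.

Yes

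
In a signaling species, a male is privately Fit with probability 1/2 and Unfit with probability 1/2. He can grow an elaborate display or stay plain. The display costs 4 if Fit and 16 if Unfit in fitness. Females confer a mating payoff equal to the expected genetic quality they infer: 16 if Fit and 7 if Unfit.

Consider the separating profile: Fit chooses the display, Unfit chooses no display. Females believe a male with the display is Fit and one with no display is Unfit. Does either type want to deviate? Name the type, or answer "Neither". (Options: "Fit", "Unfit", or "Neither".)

The display pays 16; no display pays 7.
Fit: assigned the display, nets 16 − 4 = 12; deviating to no display nets 7.
Unfit: assigned no display, nets 7; deviating to the display nets 16 − 16 = 0.
Both types strictly prefer their assigned action; no profitable deviation.

Neither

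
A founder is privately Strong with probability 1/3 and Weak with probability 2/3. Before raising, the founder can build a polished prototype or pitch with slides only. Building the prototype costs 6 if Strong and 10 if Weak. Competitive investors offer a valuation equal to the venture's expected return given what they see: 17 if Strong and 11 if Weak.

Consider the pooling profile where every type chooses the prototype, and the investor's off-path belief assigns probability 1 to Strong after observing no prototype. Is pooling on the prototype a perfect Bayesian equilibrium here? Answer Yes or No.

No

On path, the investor holds the prior and pays 1/3·17 + 2/3·11 = 13. Off path (no prototype), believing Strong, it pays 17.
Strong: the prototype nets 13 − 6 = 7; no prototype nets 17. Strong would deviate.
Weak: the prototype nets 13 − 10 = 3; no prototype nets 17. Weak would deviate.
A type deviates, so pooling fails.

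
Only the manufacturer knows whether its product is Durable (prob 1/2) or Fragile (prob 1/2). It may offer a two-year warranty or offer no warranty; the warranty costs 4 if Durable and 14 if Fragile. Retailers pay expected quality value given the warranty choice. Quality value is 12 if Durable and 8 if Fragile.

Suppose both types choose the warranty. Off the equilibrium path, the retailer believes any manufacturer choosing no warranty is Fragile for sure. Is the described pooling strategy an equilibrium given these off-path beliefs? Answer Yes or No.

On path, the retailer holds the prior and pays 1/2·12 + 1/2·8 = 10. Off path (no warranty), believing Fragile, it pays 8.
Durable: the warranty nets 10 − 4 = 6; no warranty nets 8. Durable would deviate.
Fragile: the warranty nets 10 − 14 = -4; no warranty nets 8. Fragile would deviate.
A type deviates, so pooling fails.

No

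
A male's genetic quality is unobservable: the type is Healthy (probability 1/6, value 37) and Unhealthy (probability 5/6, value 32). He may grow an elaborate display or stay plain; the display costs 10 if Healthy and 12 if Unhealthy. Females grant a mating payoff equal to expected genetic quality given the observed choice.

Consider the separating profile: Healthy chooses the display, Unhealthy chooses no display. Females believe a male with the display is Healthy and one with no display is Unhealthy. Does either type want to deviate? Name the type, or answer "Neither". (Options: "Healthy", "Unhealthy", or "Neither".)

Healthy

The display pays 37; no display pays 32.
Healthy: assigned the display, nets 37 − 10 = 27; deviating to no display nets 32.
Unhealthy: assigned no display, nets 32; deviating to the display nets 37 − 12 = 25.
The Healthy type gains 5 by deviating.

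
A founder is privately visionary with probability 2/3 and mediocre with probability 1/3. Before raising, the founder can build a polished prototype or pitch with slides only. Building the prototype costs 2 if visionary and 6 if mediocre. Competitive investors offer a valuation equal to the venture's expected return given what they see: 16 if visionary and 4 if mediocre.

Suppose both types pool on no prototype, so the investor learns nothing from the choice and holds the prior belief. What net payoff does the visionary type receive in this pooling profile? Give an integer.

12

Pooled valuation = 2/3·16 + 1/3·4 = 12.
visionary pays no cost for no prototype, so net payoff = 12.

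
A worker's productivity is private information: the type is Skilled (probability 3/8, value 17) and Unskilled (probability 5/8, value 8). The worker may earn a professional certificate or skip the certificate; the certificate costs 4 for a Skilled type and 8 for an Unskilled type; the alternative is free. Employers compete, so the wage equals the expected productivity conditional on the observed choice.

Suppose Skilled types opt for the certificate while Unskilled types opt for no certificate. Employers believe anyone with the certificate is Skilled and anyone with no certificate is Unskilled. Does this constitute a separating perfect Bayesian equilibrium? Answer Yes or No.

Under these beliefs, the certificate earns wage 17 and no certificate earns wage 8.
Skilled: the certificate nets 17 − 4 = 13; no certificate nets 8. Skilled prefers the certificate.
Unskilled: the certificate nets 17 − 8 = 9; no certificate nets 8. Unskilled would deviate to the certificate.
Unskilled has a profitable deviation, so the profile is not an equilibrium.

No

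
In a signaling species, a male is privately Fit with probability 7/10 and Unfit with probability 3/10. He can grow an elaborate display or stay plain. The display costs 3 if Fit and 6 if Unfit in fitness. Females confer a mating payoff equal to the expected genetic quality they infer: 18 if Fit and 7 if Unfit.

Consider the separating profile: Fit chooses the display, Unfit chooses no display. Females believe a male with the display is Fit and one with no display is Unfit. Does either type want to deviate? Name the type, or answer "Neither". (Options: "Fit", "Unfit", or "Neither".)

Unfit

The display pays 18; no display pays 7.
Fit: assigned the display, nets 18 − 3 = 15; deviating to no display nets 7.
Unfit: assigned no display, nets 7; deviating to the display nets 18 − 6 = 12.
The Unfit type gains 5 by deviating.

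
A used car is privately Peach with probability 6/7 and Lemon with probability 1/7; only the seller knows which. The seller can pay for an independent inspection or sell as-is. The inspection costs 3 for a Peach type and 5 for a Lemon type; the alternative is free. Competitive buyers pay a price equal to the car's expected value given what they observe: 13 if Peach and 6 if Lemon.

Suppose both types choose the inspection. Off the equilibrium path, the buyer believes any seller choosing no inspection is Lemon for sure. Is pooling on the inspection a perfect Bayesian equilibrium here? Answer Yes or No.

On path, the buyer holds the prior and pays 6/7·13 + 1/7·6 = 12. Off path (no inspection), believing Lemon, it pays 6.
Peach: the inspection nets 12 − 3 = 9; no inspection nets 6. Peach stays.
Lemon: the inspection nets 12 − 5 = 7; no inspection nets 6. Lemon stays.
No type deviates, so pooling is sustained.

Yes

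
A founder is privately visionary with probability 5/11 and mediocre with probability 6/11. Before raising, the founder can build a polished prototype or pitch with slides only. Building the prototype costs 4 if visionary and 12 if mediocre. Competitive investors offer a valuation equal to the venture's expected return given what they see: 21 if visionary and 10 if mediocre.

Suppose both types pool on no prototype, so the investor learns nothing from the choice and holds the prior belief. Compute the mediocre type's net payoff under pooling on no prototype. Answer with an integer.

Pooled valuation = 5/11·21 + 6/11·10 = 15.
mediocre pays no cost for no prototype, so net payoff = 15.

15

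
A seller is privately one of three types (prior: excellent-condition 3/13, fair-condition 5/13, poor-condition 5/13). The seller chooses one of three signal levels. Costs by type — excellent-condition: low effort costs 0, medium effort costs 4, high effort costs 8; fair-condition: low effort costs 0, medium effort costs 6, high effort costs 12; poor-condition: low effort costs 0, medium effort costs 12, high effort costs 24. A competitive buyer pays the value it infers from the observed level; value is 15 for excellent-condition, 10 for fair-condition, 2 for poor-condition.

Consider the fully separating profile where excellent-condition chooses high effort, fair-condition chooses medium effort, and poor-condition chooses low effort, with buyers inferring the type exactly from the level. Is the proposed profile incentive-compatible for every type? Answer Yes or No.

Separating prices: high effort → 15, medium effort → 10, low effort → 2.
excellent-condition (assigned high effort): low effort: 2 − 0 = 2; medium effort: 10 − 4 = 6; high effort: 15 − 8 = 7. excellent-condition stays.
fair-condition (assigned medium effort): low effort: 2 − 0 = 2; medium effort: 10 − 6 = 4; high effort: 15 − 12 = 3. fair-condition stays.
poor-condition (assigned low effort): low effort: 2 − 0 = 2; medium effort: 10 − 12 = -2; high effort: 15 − 24 = -9. poor-condition stays.
Every type prefers its assigned level; separation holds.

Yes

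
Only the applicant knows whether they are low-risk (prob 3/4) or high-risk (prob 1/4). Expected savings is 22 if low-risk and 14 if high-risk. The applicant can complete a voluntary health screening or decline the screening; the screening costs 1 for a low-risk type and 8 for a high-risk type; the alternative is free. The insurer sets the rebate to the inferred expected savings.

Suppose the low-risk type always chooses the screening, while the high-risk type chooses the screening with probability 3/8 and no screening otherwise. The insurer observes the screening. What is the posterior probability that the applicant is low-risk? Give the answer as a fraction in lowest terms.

P(the screening) = (3/4)·1 + (1/4)·(3/8) = 27/32.
By Bayes' rule, P(low-risk | the screening) = (3/4) / (27/32) = 8/9.

8/9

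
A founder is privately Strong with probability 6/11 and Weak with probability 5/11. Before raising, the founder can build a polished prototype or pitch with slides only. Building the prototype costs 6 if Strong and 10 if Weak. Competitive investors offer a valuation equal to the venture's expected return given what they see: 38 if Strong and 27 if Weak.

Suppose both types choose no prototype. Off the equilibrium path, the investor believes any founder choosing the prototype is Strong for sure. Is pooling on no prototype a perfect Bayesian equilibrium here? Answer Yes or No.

Yes

On path, the investor holds the prior and pays 6/11·38 + 5/11·27 = 33. Off path (the prototype), believing Strong, it pays 38.
Strong: no prototype nets 33; the prototype nets 38 − 6 = 32. Strong stays.
Weak: no prototype nets 33; the prototype nets 38 − 10 = 28. Weak stays.
No type deviates, so pooling is sustained.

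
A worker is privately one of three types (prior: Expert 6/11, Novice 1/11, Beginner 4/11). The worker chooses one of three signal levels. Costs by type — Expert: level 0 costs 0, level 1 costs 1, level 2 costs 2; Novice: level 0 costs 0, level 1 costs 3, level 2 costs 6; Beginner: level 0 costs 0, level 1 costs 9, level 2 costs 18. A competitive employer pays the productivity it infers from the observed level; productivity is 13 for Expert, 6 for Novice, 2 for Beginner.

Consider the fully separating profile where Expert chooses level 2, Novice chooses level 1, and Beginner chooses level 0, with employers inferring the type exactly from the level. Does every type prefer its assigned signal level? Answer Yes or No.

No

Separating wages: level 2 → 13, level 1 → 6, level 0 → 2.
Expert (assigned level 2): level 0: 2 − 0 = 2; level 1: 6 − 1 = 5; level 2: 13 − 2 = 11. Expert stays.
Novice (assigned level 1): level 0: 2 − 0 = 2; level 1: 6 − 3 = 3; level 2: 13 − 6 = 7. Novice prefers level 2.
Beginner (assigned level 0): level 0: 2 − 0 = 2; level 1: 6 − 9 = -3; level 2: 13 − 18 = -5. Beginner stays.
At least one type deviates; the separating profile fails.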